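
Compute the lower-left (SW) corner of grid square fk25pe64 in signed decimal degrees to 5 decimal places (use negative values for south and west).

15.18333, -74.70000

Field F=5, K=10: +5·20° lon, +10·10° lat → SW at lon -80°, lat 10°.
Square 2, 5: +2·2° lon, +5·1° lat → SW at lon -76°, lat 15°.
Subsquare p=15, e=4: +15·0.0833333° lon, +4·0.0416667° lat → SW at lon -74.75°, lat 15.1667°.
Extended square 6, 4: +6·0.00833333° lon, +4·0.00416667° lat → SW at lon -74.7°, lat 15.1833°.
latitude 15.18333, longitude -74.70000.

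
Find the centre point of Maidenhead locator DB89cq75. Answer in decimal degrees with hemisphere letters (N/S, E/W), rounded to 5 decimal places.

70.31042° S, 103.77083° W

Field D=3, B=1: +3·20° lon, +1·10° lat → SW at lon -120°, lat -80°.
Square 8, 9: +8·2° lon, +9·1° lat → SW at lon -104°, lat -71°.
Subsquare c=2, q=16: +2·0.0833333° lon, +16·0.0416667° lat → SW at lon -103.833°, lat -70.3333°.
Extended square 7, 5: +7·0.00833333° lon, +5·0.00416667° lat → SW at lon -103.775°, lat -70.3125°.
Cell spans 0.00833333° lon × 0.00416667° lat. Centre is SW corner plus half of each.
latitude 70.31042° S, longitude 103.77083° W.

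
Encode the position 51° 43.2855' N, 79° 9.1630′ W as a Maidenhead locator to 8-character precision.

Shift to the Maidenhead origin (180°W, 90°S): lon 100.84728, lat 141.72143.
Field: 100.84728/20 → 5 → F, 141.72143/10 → 14 → O; chars FO.
Square: 0.84728/2 → 0, 1.72143/1 → 1; chars 01.
Subsquare: 0.84728/0.0833333 → 10 → k, 0.72143/0.0416667 → 17 → r; chars kr.
Extended square: 0.01395/0.00833333 → 1, 0.01309/0.00416667 → 3; chars 13.

FO01kr13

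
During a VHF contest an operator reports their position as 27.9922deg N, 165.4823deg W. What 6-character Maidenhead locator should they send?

AL77gx

Offset from 180°W / 90°S: lon 14.5177°, lat 117.9922°.
Field (20°×10°, letters A–R): lon ⌊14.5177/20⌋ = 0 → A; lat ⌊117.9922/10⌋ = 11 → L.
Square (2°×1°, digits 0–9): lon ⌊14.5177/2⌋ = 7; lat ⌊7.9922/1⌋ = 7.
Subsquare (5′×2.5′, letters a–x): lon ⌊0.5177/0.0833333⌋ = 6 → g; lat ⌊0.9922/0.0416667⌋ = 23 → x.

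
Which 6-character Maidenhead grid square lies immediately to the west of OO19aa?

OO09xa

Longitude subsquare a = 0; −1 → -1, wraps to 23 = x, carry into square.
Longitude square 1; −1 → 0.
The latitude characters are unchanged.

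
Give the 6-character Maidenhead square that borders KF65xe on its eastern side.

Longitude subsquare x = 23; +1 → 24, wraps to 0 = a, carry into square.
Longitude square 6; +1 → 7.
The latitude characters are unchanged.

KF75ae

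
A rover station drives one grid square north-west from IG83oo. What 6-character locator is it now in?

IG83np

Longitude subsquare o = 14; −1 → 13 = n.
Latitude subsquare o = 14; +1 → 15 = p.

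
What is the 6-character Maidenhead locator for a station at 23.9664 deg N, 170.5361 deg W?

Add 180° to longitude and 90° to latitude: 9.4639, 113.9664.
Field (20°×10°, letters A–R): 9.4639/20 → 0 → A, 113.9664/10 → 11 → L; chars AL.
Square (2°×1°, digits 0–9): 9.4639/2 → 4, 3.9664/1 → 3; chars 43.
Subsquare (5′×2.5′, letters a–x): 1.4639/0.0833333 → 17 → r, 0.9664/0.0416667 → 23 → x; chars rx.

AL43rx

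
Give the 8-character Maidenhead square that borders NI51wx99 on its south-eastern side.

NI51xx08

Longitude extended square 9; +1 → 10, wraps to 0, carry into subsquare.
Longitude subsquare w = 22; +1 → 23 = x.
Latitude extended square 9; −1 → 8.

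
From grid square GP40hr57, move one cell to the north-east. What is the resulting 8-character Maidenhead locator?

Longitude extended square 5; +1 → 6.
Latitude extended square 7; +1 → 8.

GP40hr68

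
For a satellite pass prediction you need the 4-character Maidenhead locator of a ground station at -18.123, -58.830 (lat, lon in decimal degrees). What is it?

GH01

Shift to the Maidenhead origin (180°W, 90°S): lon 121.17, lat 71.88.
Field (20°×10°, letters A–R): 121.17/20 → 6 → G, 71.88/10 → 7 → H; chars GH.
Square (2°×1°, digits 0–9): 1.17/2 → 0, 1.88/1 → 1; chars 01.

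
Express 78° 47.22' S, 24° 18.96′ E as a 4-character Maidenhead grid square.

Add 180° to longitude and 90° to latitude: 204.32, 11.21.
Field: 204.32/20 → 10 → K, 11.21/10 → 1 → B; chars KB.
Square: 4.32/2 → 2, 1.21/1 → 1; chars 21.

KB21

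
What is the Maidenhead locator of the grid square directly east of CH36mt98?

CH36nt08

Longitude extended square 9; +1 → 10, wraps to 0, carry into subsquare.
Longitude subsquare m = 12; +1 → 13 = n.
The latitude characters are unchanged.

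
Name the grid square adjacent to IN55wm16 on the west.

IN55wm06

Longitude extended square 1; −1 → 0.
The latitude characters are unchanged.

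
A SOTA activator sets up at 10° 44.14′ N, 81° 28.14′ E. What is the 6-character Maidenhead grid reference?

NK00rr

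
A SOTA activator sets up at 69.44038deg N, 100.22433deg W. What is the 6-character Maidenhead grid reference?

Add 180° to longitude and 90° to latitude: 79.7757, 159.4404.
Field (20°×10°, letters A–R): 79.7757/20 → 3 → D, 159.4404/10 → 15 → P; chars DP.
Square (2°×1°, digits 0–9): 19.7757/2 → 9, 9.4404/1 → 9; chars 99.
Subsquare (5′×2.5′, letters a–x): 1.7757/0.0833333 → 21 → v, 0.4404/0.0416667 → 10 → k; chars vk.

DP99vk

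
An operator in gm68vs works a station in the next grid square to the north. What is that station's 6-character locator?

Latitude subsquare s = 18; +1 → 19 = t.
The longitude characters are unchanged.

GM68vt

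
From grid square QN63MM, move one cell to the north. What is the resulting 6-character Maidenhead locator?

Latitude subsquare m = 12; +1 → 13 = n.
The longitude characters are unchanged.

QN63mn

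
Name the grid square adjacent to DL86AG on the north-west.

Longitude subsquare a = 0; −1 → -1, wraps to 23 = x, carry into square.
Longitude square 8; −1 → 7.
Latitude subsquare g = 6; +1 → 7 = h.

DL76xh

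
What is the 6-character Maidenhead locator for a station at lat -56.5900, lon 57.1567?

Offset from 180°W / 90°S: lon 237.1567°, lat 33.4100°.
Field: 237.1567/20 → 11 → L, 33.4100/10 → 3 → D; chars LD.
Square: 17.1567/2 → 8, 3.4100/1 → 3; chars 83.
Subsquare: 1.1567/0.0833333 → 13 → n, 0.4100/0.0416667 → 9 → j; chars nj.

LD83nj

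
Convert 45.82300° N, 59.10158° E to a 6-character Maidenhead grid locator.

LN95nt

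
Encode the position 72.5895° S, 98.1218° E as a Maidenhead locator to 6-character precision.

NB97bj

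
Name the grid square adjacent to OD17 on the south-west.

OD06

Longitude square 1; −1 → 0.
Latitude square 7; −1 → 6.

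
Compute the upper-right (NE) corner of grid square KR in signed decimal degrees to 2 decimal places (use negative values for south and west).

90.00, 40.00

Field K=10, R=17: +10·20° lon, +17·10° lat → SW at lon 20°, lat 80°.
Cell spans 20° lon × 10° lat. NE corner is SW corner plus one full cell.
latitude 90.00, longitude 40.00.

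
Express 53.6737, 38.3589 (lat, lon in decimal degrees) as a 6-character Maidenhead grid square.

KO93eq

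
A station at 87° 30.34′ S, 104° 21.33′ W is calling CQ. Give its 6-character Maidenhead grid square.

DA72tl

Shift to the Maidenhead origin (180°W, 90°S): lon 75.6445, lat 2.4943.
Field: 75.6445/20 → 3 → D, 2.4943/10 → 0 → A; chars DA.
Square: 15.6445/2 → 7, 2.4943/1 → 2; chars 72.
Subsquare: 1.6445/0.0833333 → 19 → t, 0.4943/0.0416667 → 11 → l; chars tl.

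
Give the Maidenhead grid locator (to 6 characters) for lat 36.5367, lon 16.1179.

JM86bm

Offset from 180°W / 90°S: lon 196.1179°, lat 126.5367°.
Field: 196.1179/20 → 9 → J, 126.5367/10 → 12 → M; chars JM.
Square: 16.1179/2 → 8, 6.5367/1 → 6; chars 86.
Subsquare: 0.1179/0.0833333 → 1 → b, 0.5367/0.0416667 → 12 → m; chars bm.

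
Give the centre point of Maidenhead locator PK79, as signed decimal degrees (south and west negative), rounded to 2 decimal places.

19.50, 135.00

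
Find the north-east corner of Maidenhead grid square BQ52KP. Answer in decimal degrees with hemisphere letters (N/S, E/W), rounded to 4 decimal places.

72.6667° N, 149.0833° W

Field B=1, Q=16: +1·20° lon, +16·10° lat → SW at lon -160°, lat 70°.
Square 5, 2: +5·2° lon, +2·1° lat → SW at lon -150°, lat 72°.
Subsquare k=10, p=15: +10·0.0833333° lon, +15·0.0416667° lat → SW at lon -149.167°, lat 72.625°.
Cell spans 0.0833333° lon × 0.0416667° lat. NE corner is SW corner plus one full cell.
latitude 72.6667° N, longitude 149.0833° W.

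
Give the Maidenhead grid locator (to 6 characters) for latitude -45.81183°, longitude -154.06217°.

BE24xe

Shift to the Maidenhead origin (180°W, 90°S): lon 25.9378, lat 44.1882.
Field: 25.9378/20 → 1 → B, 44.1882/10 → 4 → E; chars BE.
Square: 5.9378/2 → 2, 4.1882/1 → 4; chars 24.
Subsquare: 1.9378/0.0833333 → 23 → x, 0.1882/0.0416667 → 4 → e; chars xe.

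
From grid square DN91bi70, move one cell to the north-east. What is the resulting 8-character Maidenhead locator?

Longitude extended square 7; +1 → 8.
Latitude extended square 0; +1 → 1.

DN91bi81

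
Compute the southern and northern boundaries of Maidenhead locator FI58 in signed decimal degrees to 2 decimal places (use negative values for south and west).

Field F=5, I=8: +5·20° lon, +8·10° lat → SW at lon -80°, lat -10°.
Square 5, 8: +5·2° lon, +8·1° lat → SW at lon -70°, lat -2°.
Cell spans 2° lon × 1° lat.
south -2.00, north -1.00.

-2.00, -1.00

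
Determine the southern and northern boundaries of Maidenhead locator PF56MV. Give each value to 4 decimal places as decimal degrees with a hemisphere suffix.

33.1250° S, 33.0833° S

Field P=15, F=5: +15·20° lon, +5·10° lat → SW at lon 120°, lat -40°.
Square 5, 6: +5·2° lon, +6·1° lat → SW at lon 130°, lat -34°.
Subsquare m=12, v=21: +12·0.0833333° lon, +21·0.0416667° lat → SW at lon 131°, lat -33.125°.
Cell spans 0.0833333° lon × 0.0416667° lat.
south 33.1250° S, north 33.0833° S.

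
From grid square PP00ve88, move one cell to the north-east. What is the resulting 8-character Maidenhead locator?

Longitude extended square 8; +1 → 9.
Latitude extended square 8; +1 → 9.

PP00ve99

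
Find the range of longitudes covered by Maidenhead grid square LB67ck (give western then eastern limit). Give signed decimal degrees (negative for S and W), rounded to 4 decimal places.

52.1667, 52.2500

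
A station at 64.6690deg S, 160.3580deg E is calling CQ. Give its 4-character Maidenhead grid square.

RC05

Shift to the Maidenhead origin (180°W, 90°S): lon 340.36, lat 25.33.
Field: lon ⌊340.36/20⌋ = 17 → R; lat ⌊25.33/10⌋ = 2 → C.
Square: lon ⌊0.36/2⌋ = 0; lat ⌊5.33/1⌋ = 5.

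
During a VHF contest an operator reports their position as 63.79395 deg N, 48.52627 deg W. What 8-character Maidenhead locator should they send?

Offset from 180°W / 90°S: lon 131.47373°, lat 153.79395°.
Field (20°×10°, letters A–R): 131.47373/20 → 6 → G, 153.79395/10 → 15 → P; chars GP.
Square (2°×1°, digits 0–9): 11.47373/2 → 5, 3.79395/1 → 3; chars 53.
Subsquare (5′×2.5′, letters a–x): 1.47373/0.0833333 → 17 → r, 0.79395/0.0416667 → 19 → t; chars rt.
Extended square (30″×15″, digits 0–9): 0.05706/0.00833333 → 6, 0.00228/0.00416667 → 0; chars 60.

GP53rt60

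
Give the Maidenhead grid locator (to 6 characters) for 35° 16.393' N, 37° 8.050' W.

Add 180° to longitude and 90° to latitude: 142.8658, 125.2732.
Field: 142.8658/20 → 7 → H, 125.2732/10 → 12 → M; chars HM.
Square: 2.8658/2 → 1, 5.2732/1 → 5; chars 15.
Subsquare: 0.8658/0.0833333 → 10 → k, 0.2732/0.0416667 → 6 → g; chars kg.

HM15kg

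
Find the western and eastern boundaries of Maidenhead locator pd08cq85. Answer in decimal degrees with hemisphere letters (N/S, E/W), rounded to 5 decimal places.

120.23333° E, 120.24167° E

Field P=15, D=3: +15·20° lon, +3·10° lat → SW at lon 120°, lat -60°.
Square 0, 8: +0·2° lon, +8·1° lat → SW at lon 120°, lat -52°.
Subsquare c=2, q=16: +2·0.0833333° lon, +16·0.0416667° lat → SW at lon 120.167°, lat -51.3333°.
Extended square 8, 5: +8·0.00833333° lon, +5·0.00416667° lat → SW at lon 120.233°, lat -51.3125°.
Cell spans 0.00833333° lon × 0.00416667° lat.
west 120.23333° E, east 120.24167° E.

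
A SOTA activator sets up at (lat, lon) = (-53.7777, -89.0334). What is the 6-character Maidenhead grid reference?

Shift to the Maidenhead origin (180°W, 90°S): lon 90.9666, lat 36.2223.
Field: lon ⌊90.9666/20⌋ = 4 → E; lat ⌊36.2223/10⌋ = 3 → D.
Square: lon ⌊10.9666/2⌋ = 5; lat ⌊6.2223/1⌋ = 6.
Subsquare: lon ⌊0.9666/0.0833333⌋ = 11 → l; lat ⌊0.2223/0.0416667⌋ = 5 → f.

ED56lf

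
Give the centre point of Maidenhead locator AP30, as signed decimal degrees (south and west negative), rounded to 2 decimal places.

Field A=0, P=15: +0·20° lon, +15·10° lat → SW at lon -180°, lat 60°.
Square 3, 0: +3·2° lon, +0·1° lat → SW at lon -174°, lat 60°.
Cell spans 2° lon × 1° lat. Centre is SW corner plus half of each.
latitude 60.50, longitude -173.00.

60.50, -173.00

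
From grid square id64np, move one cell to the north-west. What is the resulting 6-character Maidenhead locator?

Longitude subsquare n = 13; −1 → 12 = m.
Latitude subsquare p = 15; +1 → 16 = q.

ID64mq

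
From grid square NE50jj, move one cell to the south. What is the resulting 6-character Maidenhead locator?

NE50ji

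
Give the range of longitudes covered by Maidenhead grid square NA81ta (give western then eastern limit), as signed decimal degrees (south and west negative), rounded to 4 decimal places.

97.5833, 97.6667

Field N=13, A=0: +13·20° lon, +0·10° lat → SW at lon 80°, lat -90°.
Square 8, 1: +8·2° lon, +1·1° lat → SW at lon 96°, lat -89°.
Subsquare t=19, a=0: +19·0.0833333° lon, +0·0.0416667° lat → SW at lon 97.5833°, lat -89°.
Cell spans 0.0833333° lon × 0.0416667° lat.
west 97.5833, east 97.6667.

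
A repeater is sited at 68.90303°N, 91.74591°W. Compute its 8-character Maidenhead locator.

EP48dv06

Add 180° to longitude and 90° to latitude: 88.25409, 158.90303.
Field: 88.25409/20 → 4 → E, 158.90303/10 → 15 → P; chars EP.
Square: 8.25409/2 → 4, 8.90303/1 → 8; chars 48.
Subsquare: 0.25409/0.0833333 → 3 → d, 0.90303/0.0416667 → 21 → v; chars dv.
Extended square: 0.00409/0.00833333 → 0, 0.02803/0.00416667 → 6; chars 06.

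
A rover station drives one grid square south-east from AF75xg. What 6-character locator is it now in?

Longitude subsquare x = 23; +1 → 24, wraps to 0 = a, carry into square.
Longitude square 7; +1 → 8.
Latitude subsquare g = 6; −1 → 5 = f.

AF85af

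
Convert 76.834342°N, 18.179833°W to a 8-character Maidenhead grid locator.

Shift to the Maidenhead origin (180°W, 90°S): lon 161.82017, lat 166.83434.
Field: 161.82017/20 → 8 → I, 166.83434/10 → 16 → Q; chars IQ.
Square: 1.82017/2 → 0, 6.83434/1 → 6; chars 06.
Subsquare: 1.82017/0.0833333 → 21 → v, 0.83434/0.0416667 → 20 → u; chars vu.
Extended square: 0.07017/0.00833333 → 8, 0.00101/0.00416667 → 0; chars 80.

IQ06vu80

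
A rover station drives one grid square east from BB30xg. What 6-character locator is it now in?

BB40ag

Longitude subsquare x = 23; +1 → 24, wraps to 0 = a, carry into square.
Longitude square 3; +1 → 4.
The latitude characters are unchanged.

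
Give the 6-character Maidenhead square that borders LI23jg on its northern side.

Latitude subsquare g = 6; +1 → 7 = h.
The longitude characters are unchanged.

LI23jh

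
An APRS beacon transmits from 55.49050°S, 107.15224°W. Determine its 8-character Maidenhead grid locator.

DD64km12

Shift to the Maidenhead origin (180°W, 90°S): lon 72.84776, lat 34.50950.
Field: 72.84776/20 → 3 → D, 34.50950/10 → 3 → D; chars DD.
Square: 12.84776/2 → 6, 4.50950/1 → 4; chars 64.
Subsquare: 0.84776/0.0833333 → 10 → k, 0.50950/0.0416667 → 12 → m; chars km.
Extended square: 0.01443/0.00833333 → 1, 0.00950/0.00416667 → 2; chars 12.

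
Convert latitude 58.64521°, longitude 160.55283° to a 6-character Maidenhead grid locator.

RO08gp

Shift to the Maidenhead origin (180°W, 90°S): lon 340.5528, lat 148.6452.
Field: lon ⌊340.5528/20⌋ = 17 → R; lat ⌊148.6452/10⌋ = 14 → O.
Square: lon ⌊0.5528/2⌋ = 0; lat ⌊8.6452/1⌋ = 8.
Subsquare: lon ⌊0.5528/0.0833333⌋ = 6 → g; lat ⌊0.6452/0.0416667⌋ = 15 → p.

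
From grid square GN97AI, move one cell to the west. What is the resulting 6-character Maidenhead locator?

GN87xi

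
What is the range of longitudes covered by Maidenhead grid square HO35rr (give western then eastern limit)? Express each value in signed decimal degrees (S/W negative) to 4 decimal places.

Field H=7, O=14: +7·20° lon, +14·10° lat → SW at lon -40°, lat 50°.
Square 3, 5: +3·2° lon, +5·1° lat → SW at lon -34°, lat 55°.
Subsquare r=17, r=17: +17·0.0833333° lon, +17·0.0416667° lat → SW at lon -32.5833°, lat 55.7083°.
Cell spans 0.0833333° lon × 0.0416667° lat.
west -32.5833, east -32.5000.

-32.5833, -32.5000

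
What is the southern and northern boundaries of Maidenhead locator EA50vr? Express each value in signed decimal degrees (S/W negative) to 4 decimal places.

-89.2917, -89.2500

Field E=4, A=0: +4·20° lon, +0·10° lat → SW at lon -100°, lat -90°.
Square 5, 0: +5·2° lon, +0·1° lat → SW at lon -90°, lat -90°.
Subsquare v=21, r=17: +21·0.0833333° lon, +17·0.0416667° lat → SW at lon -88.25°, lat -89.2917°.
Cell spans 0.0833333° lon × 0.0416667° lat.
south -89.2917, north -89.2500.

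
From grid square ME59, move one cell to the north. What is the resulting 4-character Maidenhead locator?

MF50

Latitude square 9; +1 → 10, wraps to 0, carry into field.
Latitude field E = 4; +1 → 5 = F.
The longitude characters are unchanged.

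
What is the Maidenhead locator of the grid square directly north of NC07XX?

Latitude subsquare x = 23; +1 → 24, wraps to 0 = a, carry into square.
Latitude square 7; +1 → 8.
The longitude characters are unchanged.

NC08xa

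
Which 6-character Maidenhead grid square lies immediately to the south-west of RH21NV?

Longitude subsquare n = 13; −1 → 12 = m.
Latitude subsquare v = 21; −1 → 20 = u.

RH21mu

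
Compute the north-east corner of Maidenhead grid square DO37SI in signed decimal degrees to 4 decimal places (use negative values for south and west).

57.3750, -112.4167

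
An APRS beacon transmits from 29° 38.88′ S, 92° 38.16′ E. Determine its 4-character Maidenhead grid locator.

NG60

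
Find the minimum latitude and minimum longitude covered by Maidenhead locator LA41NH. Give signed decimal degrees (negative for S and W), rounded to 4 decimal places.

-88.7083, 49.0833

Field L=11, A=0: +11·20° lon, +0·10° lat → SW at lon 40°, lat -90°.
Square 4, 1: +4·2° lon, +1·1° lat → SW at lon 48°, lat -89°.
Subsquare n=13, h=7: +13·0.0833333° lon, +7·0.0416667° lat → SW at lon 49.0833°, lat -88.7083°.
latitude -88.7083, longitude 49.0833.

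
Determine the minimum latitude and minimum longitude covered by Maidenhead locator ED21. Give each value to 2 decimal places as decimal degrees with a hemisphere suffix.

59.00° S, 96.00° W

Field E=4, D=3: +4·20° lon, +3·10° lat → SW at lon -100°, lat -60°.
Square 2, 1: +2·2° lon, +1·1° lat → SW at lon -96°, lat -59°.
latitude 59.00° S, longitude 96.00° W.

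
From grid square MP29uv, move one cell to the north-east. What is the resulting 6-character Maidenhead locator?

MP29vw

Longitude subsquare u = 20; +1 → 21 = v.
Latitude subsquare v = 21; +1 → 22 = w.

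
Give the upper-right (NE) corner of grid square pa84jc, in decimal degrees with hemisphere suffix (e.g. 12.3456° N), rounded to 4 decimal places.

Field P=15, A=0: +15·20° lon, +0·10° lat → SW at lon 120°, lat -90°.
Square 8, 4: +8·2° lon, +4·1° lat → SW at lon 136°, lat -86°.
Subsquare j=9, c=2: +9·0.0833333° lon, +2·0.0416667° lat → SW at lon 136.75°, lat -85.9167°.
Cell spans 0.0833333° lon × 0.0416667° lat. NE corner is SW corner plus one full cell.
latitude 85.8750° S, longitude 136.8333° E.

85.8750° S, 136.8333° E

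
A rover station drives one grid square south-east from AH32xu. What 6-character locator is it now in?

AH42at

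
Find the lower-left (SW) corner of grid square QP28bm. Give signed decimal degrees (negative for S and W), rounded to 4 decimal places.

68.5000, 144.0833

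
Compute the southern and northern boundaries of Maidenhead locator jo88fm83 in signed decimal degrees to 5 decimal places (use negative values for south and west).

Field J=9, O=14: +9·20° lon, +14·10° lat → SW at lon 0°, lat 50°.
Square 8, 8: +8·2° lon, +8·1° lat → SW at lon 16°, lat 58°.
Subsquare f=5, m=12: +5·0.0833333° lon, +12·0.0416667° lat → SW at lon 16.4167°, lat 58.5°.
Extended square 8, 3: +8·0.00833333° lon, +3·0.00416667° lat → SW at lon 16.4833°, lat 58.5125°.
Cell spans 0.00833333° lon × 0.00416667° lat.
south 58.51250, north 58.51667.

58.51250, 58.51667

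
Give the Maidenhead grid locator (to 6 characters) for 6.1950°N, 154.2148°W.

BJ26ve

Add 180° to longitude and 90° to latitude: 25.7852, 96.1950.
Field: lon ⌊25.7852/20⌋ = 1 → B; lat ⌊96.1950/10⌋ = 9 → J.
Square: lon ⌊5.7852/2⌋ = 2; lat ⌊6.1950/1⌋ = 6.
Subsquare: lon ⌊1.7852/0.0833333⌋ = 21 → v; lat ⌊0.1950/0.0416667⌋ = 4 → e.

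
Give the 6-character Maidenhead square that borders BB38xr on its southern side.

Latitude subsquare r = 17; −1 → 16 = q.
The longitude characters are unchanged.

BB38xq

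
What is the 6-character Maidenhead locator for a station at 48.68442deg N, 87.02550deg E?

Shift to the Maidenhead origin (180°W, 90°S): lon 267.0255, lat 138.6844.
Field (20°×10°, letters A–R): 267.0255/20 → 13 → N, 138.6844/10 → 13 → N; chars NN.
Square (2°×1°, digits 0–9): 7.0255/2 → 3, 8.6844/1 → 8; chars 38.
Subsquare (5′×2.5′, letters a–x): 1.0255/0.0833333 → 12 → m, 0.6844/0.0416667 → 16 → q; chars mq.

NN38mq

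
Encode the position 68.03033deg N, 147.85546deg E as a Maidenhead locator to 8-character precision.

QP38wa27

Add 180° to longitude and 90° to latitude: 327.85546, 158.03033.
Field: 327.85546/20 → 16 → Q, 158.03033/10 → 15 → P; chars QP.
Square: 7.85546/2 → 3, 8.03033/1 → 8; chars 38.
Subsquare: 1.85546/0.0833333 → 22 → w, 0.03033/0.0416667 → 0 → a; chars wa.
Extended square: 0.02213/0.00833333 → 2, 0.03033/0.00416667 → 7; chars 27.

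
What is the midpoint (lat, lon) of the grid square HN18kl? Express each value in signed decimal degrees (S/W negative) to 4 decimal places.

48.4792, -37.1250

Field H=7, N=13: +7·20° lon, +13·10° lat → SW at lon -40°, lat 40°.
Square 1, 8: +1·2° lon, +8·1° lat → SW at lon -38°, lat 48°.
Subsquare k=10, l=11: +10·0.0833333° lon, +11·0.0416667° lat → SW at lon -37.1667°, lat 48.4583°.
Cell spans 0.0833333° lon × 0.0416667° lat. Centre is SW corner plus half of each.
latitude 48.4792, longitude -37.1250.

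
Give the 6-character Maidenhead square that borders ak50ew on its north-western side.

Longitude subsquare e = 4; −1 → 3 = d.
Latitude subsquare w = 22; +1 → 23 = x.

AK50dx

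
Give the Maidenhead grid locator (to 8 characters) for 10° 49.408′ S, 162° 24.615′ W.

AH89te02

Offset from 180°W / 90°S: lon 17.58975°, lat 79.17653°.
Field: 17.58975/20 → 0 → A, 79.17653/10 → 7 → H; chars AH.
Square: 17.58975/2 → 8, 9.17653/1 → 9; chars 89.
Subsquare: 1.58975/0.0833333 → 19 → t, 0.17653/0.0416667 → 4 → e; chars te.
Extended square: 0.00642/0.00833333 → 0, 0.00987/0.00416667 → 2; chars 02.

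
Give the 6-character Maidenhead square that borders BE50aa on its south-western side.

BD49xx

Longitude subsquare a = 0; −1 → -1, wraps to 23 = x, carry into square.
Longitude square 5; −1 → 4.
Latitude subsquare a = 0; −1 → -1, wraps to 23 = x, carry into square.
Latitude square 0; −1 → -1, wraps to 9, carry into field.
Latitude field E = 4; −1 → 3 = D.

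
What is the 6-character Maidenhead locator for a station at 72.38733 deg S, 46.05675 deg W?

GB67xo

Offset from 180°W / 90°S: lon 133.9433°, lat 17.6127°.
Field (20°×10°, letters A–R): lon ⌊133.9433/20⌋ = 6 → G; lat ⌊17.6127/10⌋ = 1 → B.
Square (2°×1°, digits 0–9): lon ⌊13.9433/2⌋ = 6; lat ⌊7.6127/1⌋ = 7.
Subsquare (5′×2.5′, letters a–x): lon ⌊1.9433/0.0833333⌋ = 23 → x; lat ⌊0.6127/0.0416667⌋ = 14 → o.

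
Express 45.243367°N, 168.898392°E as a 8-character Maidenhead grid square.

RN45kf78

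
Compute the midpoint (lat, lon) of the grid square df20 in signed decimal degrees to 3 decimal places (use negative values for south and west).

-39.500, -115.000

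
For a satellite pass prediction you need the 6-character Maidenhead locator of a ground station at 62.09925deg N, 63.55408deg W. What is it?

Add 180° to longitude and 90° to latitude: 116.4459, 152.0992.
Field: lon ⌊116.4459/20⌋ = 5 → F; lat ⌊152.0992/10⌋ = 15 → P.
Square: lon ⌊16.4459/2⌋ = 8; lat ⌊2.0992/1⌋ = 2.
Subsquare: lon ⌊0.4459/0.0833333⌋ = 5 → f; lat ⌊0.0992/0.0416667⌋ = 2 → c.

FP82fc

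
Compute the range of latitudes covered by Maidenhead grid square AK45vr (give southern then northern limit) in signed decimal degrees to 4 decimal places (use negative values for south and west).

15.7083, 15.7500

Field A=0, K=10: +0·20° lon, +10·10° lat → SW at lon -180°, lat 10°.
Square 4, 5: +4·2° lon, +5·1° lat → SW at lon -172°, lat 15°.
Subsquare v=21, r=17: +21·0.0833333° lon, +17·0.0416667° lat → SW at lon -170.25°, lat 15.7083°.
Cell spans 0.0833333° lon × 0.0416667° lat.
south 15.7083, north 15.7500.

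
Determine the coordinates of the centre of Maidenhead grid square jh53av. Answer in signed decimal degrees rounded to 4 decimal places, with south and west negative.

-16.1042, 10.0417

Field J=9, H=7: +9·20° lon, +7·10° lat → SW at lon 0°, lat -20°.
Square 5, 3: +5·2° lon, +3·1° lat → SW at lon 10°, lat -17°.
Subsquare a=0, v=21: +0·0.0833333° lon, +21·0.0416667° lat → SW at lon 10°, lat -16.125°.
Cell spans 0.0833333° lon × 0.0416667° lat. Centre is SW corner plus half of each.
latitude -16.1042, longitude 10.0417.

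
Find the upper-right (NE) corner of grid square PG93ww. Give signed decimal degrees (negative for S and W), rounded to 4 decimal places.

Field P=15, G=6: +15·20° lon, +6·10° lat → SW at lon 120°, lat -30°.
Square 9, 3: +9·2° lon, +3·1° lat → SW at lon 138°, lat -27°.
Subsquare w=22, w=22: +22·0.0833333° lon, +22·0.0416667° lat → SW at lon 139.833°, lat -26.0833°.
Cell spans 0.0833333° lon × 0.0416667° lat. NE corner is SW corner plus one full cell.
latitude -26.0417, longitude 139.9167.

-26.0417, 139.9167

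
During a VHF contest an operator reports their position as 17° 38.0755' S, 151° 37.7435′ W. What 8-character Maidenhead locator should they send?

BH42ei47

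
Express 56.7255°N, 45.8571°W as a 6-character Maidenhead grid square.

GO76br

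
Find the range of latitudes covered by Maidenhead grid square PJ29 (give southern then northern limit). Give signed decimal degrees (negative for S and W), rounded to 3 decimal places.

9.000, 10.000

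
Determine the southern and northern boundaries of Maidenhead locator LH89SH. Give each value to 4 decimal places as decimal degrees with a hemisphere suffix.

10.7083° S, 10.6667° S

Field L=11, H=7: +11·20° lon, +7·10° lat → SW at lon 40°, lat -20°.
Square 8, 9: +8·2° lon, +9·1° lat → SW at lon 56°, lat -11°.
Subsquare s=18, h=7: +18·0.0833333° lon, +7·0.0416667° lat → SW at lon 57.5°, lat -10.7083°.
Cell spans 0.0833333° lon × 0.0416667° lat.
south 10.7083° S, north 10.6667° S.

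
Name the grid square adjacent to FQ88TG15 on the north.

Latitude extended square 5; +1 → 6.
The longitude characters are unchanged.

FQ88tg16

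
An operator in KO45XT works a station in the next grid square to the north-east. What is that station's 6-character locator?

KO55au

Longitude subsquare x = 23; +1 → 24, wraps to 0 = a, carry into square.
Longitude square 4; +1 → 5.
Latitude subsquare t = 19; +1 → 20 = u.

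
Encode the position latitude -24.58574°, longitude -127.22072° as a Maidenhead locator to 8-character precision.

CG65jj39

Offset from 180°W / 90°S: lon 52.77928°, lat 65.41426°.
Field: lon ⌊52.77928/20⌋ = 2 → C; lat ⌊65.41426/10⌋ = 6 → G.
Square: lon ⌊12.77928/2⌋ = 6; lat ⌊5.41426/1⌋ = 5.
Subsquare: lon ⌊0.77928/0.0833333⌋ = 9 → j; lat ⌊0.41426/0.0416667⌋ = 9 → j.
Extended square: lon ⌊0.02928/0.00833333⌋ = 3; lat ⌊0.03926/0.00416667⌋ = 9.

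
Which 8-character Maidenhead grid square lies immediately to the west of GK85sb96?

Longitude extended square 9; −1 → 8.
The latitude characters are unchanged.

GK85sb86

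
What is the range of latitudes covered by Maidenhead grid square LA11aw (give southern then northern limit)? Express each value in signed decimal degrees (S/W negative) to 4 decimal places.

-88.0833, -88.0417

Field L=11, A=0: +11·20° lon, +0·10° lat → SW at lon 40°, lat -90°.
Square 1, 1: +1·2° lon, +1·1° lat → SW at lon 42°, lat -89°.
Subsquare a=0, w=22: +0·0.0833333° lon, +22·0.0416667° lat → SW at lon 42°, lat -88.0833°.
Cell spans 0.0833333° lon × 0.0416667° lat.
south -88.0833, north -88.0417.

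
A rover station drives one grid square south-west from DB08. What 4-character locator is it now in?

Longitude square 0; −1 → -1, wraps to 9, carry into field.
Longitude field D = 3; −1 → 2 = C.
Latitude square 8; −1 → 7.

CB97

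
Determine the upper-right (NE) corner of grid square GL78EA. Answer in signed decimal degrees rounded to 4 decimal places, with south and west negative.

Field G=6, L=11: +6·20° lon, +11·10° lat → SW at lon -60°, lat 20°.
Square 7, 8: +7·2° lon, +8·1° lat → SW at lon -46°, lat 28°.
Subsquare e=4, a=0: +4·0.0833333° lon, +0·0.0416667° lat → SW at lon -45.6667°, lat 28°.
Cell spans 0.0833333° lon × 0.0416667° lat. NE corner is SW corner plus one full cell.
latitude 28.0417, longitude -45.5833.

28.0417, -45.5833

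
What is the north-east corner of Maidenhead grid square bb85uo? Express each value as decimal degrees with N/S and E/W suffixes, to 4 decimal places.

74.3750° S, 142.2500° W

Field B=1, B=1: +1·20° lon, +1·10° lat → SW at lon -160°, lat -80°.
Square 8, 5: +8·2° lon, +5·1° lat → SW at lon -144°, lat -75°.
Subsquare u=20, o=14: +20·0.0833333° lon, +14·0.0416667° lat → SW at lon -142.333°, lat -74.4167°.
Cell spans 0.0833333° lon × 0.0416667° lat. NE corner is SW corner plus one full cell.
latitude 74.3750° S, longitude 142.2500° W.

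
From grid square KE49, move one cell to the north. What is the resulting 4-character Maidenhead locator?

KF40

Latitude square 9; +1 → 10, wraps to 0, carry into field.
Latitude field E = 4; +1 → 5 = F.
The longitude characters are unchanged.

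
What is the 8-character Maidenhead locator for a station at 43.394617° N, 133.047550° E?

PN63mj54

Add 180° to longitude and 90° to latitude: 313.04755, 133.39462.
Field: 313.04755/20 → 15 → P, 133.39462/10 → 13 → N; chars PN.
Square: 13.04755/2 → 6, 3.39462/1 → 3; chars 63.
Subsquare: 1.04755/0.0833333 → 12 → m, 0.39462/0.0416667 → 9 → j; chars mj.
Extended square: 0.04755/0.00833333 → 5, 0.01962/0.00416667 → 4; chars 54.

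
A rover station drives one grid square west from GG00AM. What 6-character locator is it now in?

Longitude subsquare a = 0; −1 → -1, wraps to 23 = x, carry into square.
Longitude square 0; −1 → -1, wraps to 9, carry into field.
Longitude field G = 6; −1 → 5 = F.
The latitude characters are unchanged.

FG90xm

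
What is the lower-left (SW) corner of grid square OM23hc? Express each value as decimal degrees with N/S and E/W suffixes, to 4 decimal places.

33.0833° N, 104.5833° E

Field O=14, M=12: +14·20° lon, +12·10° lat → SW at lon 100°, lat 30°.
Square 2, 3: +2·2° lon, +3·1° lat → SW at lon 104°, lat 33°.
Subsquare h=7, c=2: +7·0.0833333° lon, +2·0.0416667° lat → SW at lon 104.583°, lat 33.0833°.
latitude 33.0833° N, longitude 104.5833° E.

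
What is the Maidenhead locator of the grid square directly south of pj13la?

PJ12lx

Latitude subsquare a = 0; −1 → -1, wraps to 23 = x, carry into square.
Latitude square 3; −1 → 2.
The longitude characters are unchanged.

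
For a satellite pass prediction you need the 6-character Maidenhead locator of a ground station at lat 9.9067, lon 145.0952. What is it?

QJ29nv

Offset from 180°W / 90°S: lon 325.0952°, lat 99.9067°.
Field (20°×10°, letters A–R): 325.0952/20 → 16 → Q, 99.9067/10 → 9 → J; chars QJ.
Square (2°×1°, digits 0–9): 5.0952/2 → 2, 9.9067/1 → 9; chars 29.
Subsquare (5′×2.5′, letters a–x): 1.0952/0.0833333 → 13 → n, 0.9067/0.0416667 → 21 → v; chars nv.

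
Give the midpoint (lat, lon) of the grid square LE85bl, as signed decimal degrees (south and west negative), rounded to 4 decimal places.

-44.5208, 56.1250

Field L=11, E=4: +11·20° lon, +4·10° lat → SW at lon 40°, lat -50°.
Square 8, 5: +8·2° lon, +5·1° lat → SW at lon 56°, lat -45°.
Subsquare b=1, l=11: +1·0.0833333° lon, +11·0.0416667° lat → SW at lon 56.0833°, lat -44.5417°.
Cell spans 0.0833333° lon × 0.0416667° lat. Centre is SW corner plus half of each.
latitude -44.5208, longitude 56.1250.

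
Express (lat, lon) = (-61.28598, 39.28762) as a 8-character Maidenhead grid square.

KC98pr41

Add 180° to longitude and 90° to latitude: 219.28762, 28.71402.
Field (20°×10°, letters A–R): lon ⌊219.28762/20⌋ = 10 → K; lat ⌊28.71402/10⌋ = 2 → C.
Square (2°×1°, digits 0–9): lon ⌊19.28762/2⌋ = 9; lat ⌊8.71402/1⌋ = 8.
Subsquare (5′×2.5′, letters a–x): lon ⌊1.28762/0.0833333⌋ = 15 → p; lat ⌊0.71402/0.0416667⌋ = 17 → r.
Extended square (30″×15″, digits 0–9): lon ⌊0.03762/0.00833333⌋ = 4; lat ⌊0.00569/0.00416667⌋ = 1.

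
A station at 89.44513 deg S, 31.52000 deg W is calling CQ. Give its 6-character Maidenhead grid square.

HA40fn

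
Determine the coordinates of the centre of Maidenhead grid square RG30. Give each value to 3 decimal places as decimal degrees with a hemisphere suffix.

Field R=17, G=6: +17·20° lon, +6·10° lat → SW at lon 160°, lat -30°.
Square 3, 0: +3·2° lon, +0·1° lat → SW at lon 166°, lat -30°.
Cell spans 2° lon × 1° lat. Centre is SW corner plus half of each.
latitude 29.500° S, longitude 167.000° E.

29.500° S, 167.000° E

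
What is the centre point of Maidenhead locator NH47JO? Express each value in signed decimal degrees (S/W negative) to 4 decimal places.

Field N=13, H=7: +13·20° lon, +7·10° lat → SW at lon 80°, lat -20°.
Square 4, 7: +4·2° lon, +7·1° lat → SW at lon 88°, lat -13°.
Subsquare j=9, o=14: +9·0.0833333° lon, +14·0.0416667° lat → SW at lon 88.75°, lat -12.4167°.
Cell spans 0.0833333° lon × 0.0416667° lat. Centre is SW corner plus half of each.
latitude -12.3958, longitude 88.7917.

-12.3958, 88.7917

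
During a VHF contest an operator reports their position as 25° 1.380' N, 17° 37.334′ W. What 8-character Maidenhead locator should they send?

IL15ea55

Offset from 180°W / 90°S: lon 162.37777°, lat 115.02300°.
Field: lon ⌊162.37777/20⌋ = 8 → I; lat ⌊115.02300/10⌋ = 11 → L.
Square: lon ⌊2.37777/2⌋ = 1; lat ⌊5.02300/1⌋ = 5.
Subsquare: lon ⌊0.37777/0.0833333⌋ = 4 → e; lat ⌊0.02300/0.0416667⌋ = 0 → a.
Extended square: lon ⌊0.04443/0.00833333⌋ = 5; lat ⌊0.02300/0.00416667⌋ = 5.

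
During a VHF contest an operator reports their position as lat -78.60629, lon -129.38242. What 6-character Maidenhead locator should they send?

CB51hj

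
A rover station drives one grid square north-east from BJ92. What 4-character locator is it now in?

Longitude square 9; +1 → 10, wraps to 0, carry into field.
Longitude field B = 1; +1 → 2 = C.
Latitude square 2; +1 → 3.

CJ03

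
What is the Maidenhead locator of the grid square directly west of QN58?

Longitude square 5; −1 → 4.
The latitude characters are unchanged.

QN48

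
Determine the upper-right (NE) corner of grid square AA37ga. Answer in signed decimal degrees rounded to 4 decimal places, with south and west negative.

Field A=0, A=0: +0·20° lon, +0·10° lat → SW at lon -180°, lat -90°.
Square 3, 7: +3·2° lon, +7·1° lat → SW at lon -174°, lat -83°.
Subsquare g=6, a=0: +6·0.0833333° lon, +0·0.0416667° lat → SW at lon -173.5°, lat -83°.
Cell spans 0.0833333° lon × 0.0416667° lat. NE corner is SW corner plus one full cell.
latitude -82.9583, longitude -173.4167.

-82.9583, -173.4167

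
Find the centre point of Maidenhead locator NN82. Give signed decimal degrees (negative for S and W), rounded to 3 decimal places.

Field N=13, N=13: +13·20° lon, +13·10° lat → SW at lon 80°, lat 40°.
Square 8, 2: +8·2° lon, +2·1° lat → SW at lon 96°, lat 42°.
Cell spans 2° lon × 1° lat. Centre is SW corner plus half of each.
latitude 42.500, longitude 97.000.

42.500, 97.000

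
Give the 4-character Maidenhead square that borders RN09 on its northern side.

RO00

Latitude square 9; +1 → 10, wraps to 0, carry into field.
Latitude field N = 13; +1 → 14 = O.
The longitude characters are unchanged.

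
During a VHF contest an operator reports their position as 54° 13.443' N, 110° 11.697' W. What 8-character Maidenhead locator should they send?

DO44vf63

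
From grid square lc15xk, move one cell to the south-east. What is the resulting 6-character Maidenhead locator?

LC25aj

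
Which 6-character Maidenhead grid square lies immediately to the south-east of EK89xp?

Longitude subsquare x = 23; +1 → 24, wraps to 0 = a, carry into square.
Longitude square 8; +1 → 9.
Latitude subsquare p = 15; −1 → 14 = o.

EK99ao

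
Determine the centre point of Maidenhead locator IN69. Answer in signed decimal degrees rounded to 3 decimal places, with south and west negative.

49.500, -7.000

Field I=8, N=13: +8·20° lon, +13·10° lat → SW at lon -20°, lat 40°.
Square 6, 9: +6·2° lon, +9·1° lat → SW at lon -8°, lat 49°.
Cell spans 2° lon × 1° lat. Centre is SW corner plus half of each.
latitude 49.500, longitude -7.000.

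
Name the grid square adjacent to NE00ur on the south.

NE00uq

Latitude subsquare r = 17; −1 → 16 = q.
The longitude characters are unchanged.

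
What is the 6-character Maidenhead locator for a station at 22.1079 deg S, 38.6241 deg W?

HG07qv

Add 180° to longitude and 90° to latitude: 141.3759, 67.8921.
Field (20°×10°, letters A–R): 141.3759/20 → 7 → H, 67.8921/10 → 6 → G; chars HG.
Square (2°×1°, digits 0–9): 1.3759/2 → 0, 7.8921/1 → 7; chars 07.
Subsquare (5′×2.5′, letters a–x): 1.3759/0.0833333 → 16 → q, 0.8921/0.0416667 → 21 → v; chars qv.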